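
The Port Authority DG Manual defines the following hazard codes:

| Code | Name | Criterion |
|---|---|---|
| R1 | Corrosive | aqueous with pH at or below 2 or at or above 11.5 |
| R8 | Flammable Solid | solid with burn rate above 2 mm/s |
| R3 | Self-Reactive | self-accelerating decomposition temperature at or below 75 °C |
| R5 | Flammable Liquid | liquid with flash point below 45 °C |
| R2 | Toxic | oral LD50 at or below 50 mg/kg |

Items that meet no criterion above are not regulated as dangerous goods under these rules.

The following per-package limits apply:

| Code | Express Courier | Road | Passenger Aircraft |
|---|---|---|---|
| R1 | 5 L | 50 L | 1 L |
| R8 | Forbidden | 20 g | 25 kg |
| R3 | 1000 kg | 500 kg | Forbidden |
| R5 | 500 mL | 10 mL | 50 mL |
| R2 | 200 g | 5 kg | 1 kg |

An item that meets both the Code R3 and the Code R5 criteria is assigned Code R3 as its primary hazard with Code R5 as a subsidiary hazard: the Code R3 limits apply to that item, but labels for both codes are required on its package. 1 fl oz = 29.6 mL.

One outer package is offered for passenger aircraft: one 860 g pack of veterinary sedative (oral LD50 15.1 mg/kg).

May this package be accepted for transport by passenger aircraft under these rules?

The veterinary sedative has oral LD50 15.1 mg/kg, which is ≤ 50 mg/kg, so it is Code R2 (Toxic).
Code R2 quantity: 860 g.
That is within the Code R2 passenger aircraft limit of 1 kg.

Yes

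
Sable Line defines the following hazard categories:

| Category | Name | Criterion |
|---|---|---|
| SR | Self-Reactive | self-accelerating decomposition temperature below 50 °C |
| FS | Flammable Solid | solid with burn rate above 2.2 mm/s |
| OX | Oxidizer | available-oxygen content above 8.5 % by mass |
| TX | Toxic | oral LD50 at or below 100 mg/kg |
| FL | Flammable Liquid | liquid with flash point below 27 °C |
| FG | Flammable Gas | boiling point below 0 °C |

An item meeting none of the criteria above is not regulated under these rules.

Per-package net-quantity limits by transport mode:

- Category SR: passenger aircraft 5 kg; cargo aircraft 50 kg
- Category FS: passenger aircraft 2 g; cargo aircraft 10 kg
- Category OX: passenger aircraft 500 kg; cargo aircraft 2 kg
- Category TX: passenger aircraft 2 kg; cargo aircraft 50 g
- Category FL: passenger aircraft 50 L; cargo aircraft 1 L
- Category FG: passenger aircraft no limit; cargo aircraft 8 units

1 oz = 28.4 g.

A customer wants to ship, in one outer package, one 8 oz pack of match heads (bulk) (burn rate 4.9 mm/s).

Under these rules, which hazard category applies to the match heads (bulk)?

Category FS

Burn rate 4.9 mm/s meets the Category FS criterion (Flammable Solid), so the match heads (bulk) are Category FS.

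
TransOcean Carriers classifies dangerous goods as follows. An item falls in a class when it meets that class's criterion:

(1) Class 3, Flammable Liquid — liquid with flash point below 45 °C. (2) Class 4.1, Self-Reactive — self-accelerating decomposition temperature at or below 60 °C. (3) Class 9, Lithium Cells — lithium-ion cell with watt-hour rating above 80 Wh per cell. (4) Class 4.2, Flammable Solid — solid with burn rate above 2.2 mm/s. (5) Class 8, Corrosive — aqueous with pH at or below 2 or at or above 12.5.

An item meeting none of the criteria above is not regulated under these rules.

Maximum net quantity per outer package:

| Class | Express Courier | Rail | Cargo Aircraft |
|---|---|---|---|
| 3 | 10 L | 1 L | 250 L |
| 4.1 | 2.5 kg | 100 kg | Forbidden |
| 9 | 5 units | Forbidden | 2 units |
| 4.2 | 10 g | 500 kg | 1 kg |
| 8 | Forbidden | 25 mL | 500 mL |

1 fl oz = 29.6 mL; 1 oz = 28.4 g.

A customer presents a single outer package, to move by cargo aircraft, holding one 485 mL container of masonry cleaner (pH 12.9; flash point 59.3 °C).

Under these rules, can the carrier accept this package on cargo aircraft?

Yes

The masonry cleaner has pH 12.9, which is ≥ 12.5, so it is Class 8 (Corrosive).
Class 8 quantity: 485 mL.
485 mL ≤ 500 mL (cargo aircraft limit, Class 8) — within limit.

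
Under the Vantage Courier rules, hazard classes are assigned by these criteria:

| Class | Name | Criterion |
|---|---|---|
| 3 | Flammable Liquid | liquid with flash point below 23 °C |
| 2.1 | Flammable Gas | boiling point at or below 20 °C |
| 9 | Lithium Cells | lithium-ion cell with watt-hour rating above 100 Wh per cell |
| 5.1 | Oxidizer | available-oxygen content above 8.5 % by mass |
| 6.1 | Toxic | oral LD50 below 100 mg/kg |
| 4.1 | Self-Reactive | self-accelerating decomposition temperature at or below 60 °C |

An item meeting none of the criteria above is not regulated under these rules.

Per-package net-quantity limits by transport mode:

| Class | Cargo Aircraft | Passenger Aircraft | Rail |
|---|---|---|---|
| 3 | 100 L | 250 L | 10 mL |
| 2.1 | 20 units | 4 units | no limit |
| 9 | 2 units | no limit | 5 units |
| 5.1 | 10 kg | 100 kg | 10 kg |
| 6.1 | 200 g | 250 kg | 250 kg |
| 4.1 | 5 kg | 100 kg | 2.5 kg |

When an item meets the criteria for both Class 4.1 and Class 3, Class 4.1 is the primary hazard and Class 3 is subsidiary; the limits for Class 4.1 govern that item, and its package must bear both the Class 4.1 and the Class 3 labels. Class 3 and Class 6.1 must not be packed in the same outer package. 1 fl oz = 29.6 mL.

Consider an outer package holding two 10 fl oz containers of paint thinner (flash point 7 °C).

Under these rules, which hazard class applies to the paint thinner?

With flash point 7 °C (< 23 °C), the paint thinner falls in Class 3.

Class 3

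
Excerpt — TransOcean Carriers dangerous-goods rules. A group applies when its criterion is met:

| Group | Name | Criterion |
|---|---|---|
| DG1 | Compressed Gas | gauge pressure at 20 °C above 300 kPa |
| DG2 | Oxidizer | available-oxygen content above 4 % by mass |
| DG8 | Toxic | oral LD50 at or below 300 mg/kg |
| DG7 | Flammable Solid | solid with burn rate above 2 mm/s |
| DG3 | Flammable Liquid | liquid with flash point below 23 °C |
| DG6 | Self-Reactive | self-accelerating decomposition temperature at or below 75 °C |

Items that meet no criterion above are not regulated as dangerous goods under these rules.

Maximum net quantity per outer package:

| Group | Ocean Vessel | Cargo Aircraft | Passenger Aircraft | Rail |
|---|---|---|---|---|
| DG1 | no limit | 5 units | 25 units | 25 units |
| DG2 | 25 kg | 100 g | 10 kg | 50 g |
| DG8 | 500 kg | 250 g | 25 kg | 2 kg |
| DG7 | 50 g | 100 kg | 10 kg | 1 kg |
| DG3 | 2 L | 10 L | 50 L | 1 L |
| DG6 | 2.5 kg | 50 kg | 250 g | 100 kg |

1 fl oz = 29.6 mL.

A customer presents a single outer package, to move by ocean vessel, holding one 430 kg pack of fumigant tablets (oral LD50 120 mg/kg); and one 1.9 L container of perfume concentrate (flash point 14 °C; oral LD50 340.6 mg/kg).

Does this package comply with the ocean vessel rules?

Yes

Oral LD50 120 mg/kg meets the Group DG8 criterion (Toxic), so the fumigant tablets are Group DG8.
Flash point 14 °C meets the Group DG3 criterion (Flammable Liquid), so the perfume concentrate is Group DG3.
Group DG3 quantity: 1.9 L.
1.9 L ≤ 2 L (ocean vessel limit, Group DG3) — within limit.
Group DG8 quantity: 430 kg.
That is within the Group DG8 ocean vessel limit of 500 kg.
Every hazard group is within its ocean vessel limit and no segregation rule is violated.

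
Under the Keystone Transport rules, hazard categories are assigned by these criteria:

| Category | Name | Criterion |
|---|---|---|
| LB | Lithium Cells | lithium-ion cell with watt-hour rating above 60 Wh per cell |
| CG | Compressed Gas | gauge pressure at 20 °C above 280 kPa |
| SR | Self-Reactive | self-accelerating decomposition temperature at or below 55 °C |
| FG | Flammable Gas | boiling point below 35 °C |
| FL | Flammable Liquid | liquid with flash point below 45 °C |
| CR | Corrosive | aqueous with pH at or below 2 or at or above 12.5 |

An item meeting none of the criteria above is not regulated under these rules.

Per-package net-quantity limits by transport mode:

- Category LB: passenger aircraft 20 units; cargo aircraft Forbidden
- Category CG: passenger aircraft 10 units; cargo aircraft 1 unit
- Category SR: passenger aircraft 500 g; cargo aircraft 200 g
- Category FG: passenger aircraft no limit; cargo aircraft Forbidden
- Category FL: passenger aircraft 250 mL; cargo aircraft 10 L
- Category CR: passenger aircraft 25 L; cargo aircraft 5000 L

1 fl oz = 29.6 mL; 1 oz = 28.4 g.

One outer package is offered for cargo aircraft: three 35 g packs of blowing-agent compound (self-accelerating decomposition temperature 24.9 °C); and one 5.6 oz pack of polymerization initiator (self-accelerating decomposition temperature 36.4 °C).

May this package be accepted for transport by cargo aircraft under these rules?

The blowing-agent compound has self-accelerating decomposition temperature 24.9 °C, which is ≤ 55 °C, so it is Category SR (Self-Reactive).
Self-accelerating decomposition temperature 36.4 °C meets the Category SR criterion (Self-Reactive), so the polymerization initiator is Category SR.
Total Category SR: (three 35 g packs = 105 g) + (one 5.6 oz pack = 159.04 g) = 264.04 g.
264.04 g exceeds the cargo aircraft limit of 200 g for Category SR.

No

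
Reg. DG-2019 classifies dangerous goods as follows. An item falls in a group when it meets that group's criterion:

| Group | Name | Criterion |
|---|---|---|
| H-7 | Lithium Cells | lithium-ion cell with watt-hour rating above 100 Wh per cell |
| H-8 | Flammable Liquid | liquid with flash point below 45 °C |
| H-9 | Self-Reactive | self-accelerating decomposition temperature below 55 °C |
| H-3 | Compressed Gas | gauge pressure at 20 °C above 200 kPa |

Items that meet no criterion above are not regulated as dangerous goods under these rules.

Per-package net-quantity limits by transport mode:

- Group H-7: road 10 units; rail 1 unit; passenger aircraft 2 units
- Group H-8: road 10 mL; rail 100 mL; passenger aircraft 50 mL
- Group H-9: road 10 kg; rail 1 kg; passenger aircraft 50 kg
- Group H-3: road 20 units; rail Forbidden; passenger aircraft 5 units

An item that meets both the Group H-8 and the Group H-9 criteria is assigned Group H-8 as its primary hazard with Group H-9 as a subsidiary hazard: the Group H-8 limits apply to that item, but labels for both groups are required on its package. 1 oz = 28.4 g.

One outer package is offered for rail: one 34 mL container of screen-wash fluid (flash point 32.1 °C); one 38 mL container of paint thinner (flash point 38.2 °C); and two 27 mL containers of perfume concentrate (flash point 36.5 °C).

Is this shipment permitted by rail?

The screen-wash fluid has flash point 32.1 °C, which is < 45 °C, so it is Group H-8 (Flammable Liquid).
The paint thinner has flash point 38.2 °C, which is < 45 °C, so it is Group H-8 (Flammable Liquid).
With flash point 36.5 °C (< 45 °C), the perfume concentrate falls in Group H-8.
Total Group H-8: 34 mL + 38 mL + (two 27 mL containers = 54 mL) = 126 mL.
126 mL exceeds the rail limit of 100 mL for Group H-8.

No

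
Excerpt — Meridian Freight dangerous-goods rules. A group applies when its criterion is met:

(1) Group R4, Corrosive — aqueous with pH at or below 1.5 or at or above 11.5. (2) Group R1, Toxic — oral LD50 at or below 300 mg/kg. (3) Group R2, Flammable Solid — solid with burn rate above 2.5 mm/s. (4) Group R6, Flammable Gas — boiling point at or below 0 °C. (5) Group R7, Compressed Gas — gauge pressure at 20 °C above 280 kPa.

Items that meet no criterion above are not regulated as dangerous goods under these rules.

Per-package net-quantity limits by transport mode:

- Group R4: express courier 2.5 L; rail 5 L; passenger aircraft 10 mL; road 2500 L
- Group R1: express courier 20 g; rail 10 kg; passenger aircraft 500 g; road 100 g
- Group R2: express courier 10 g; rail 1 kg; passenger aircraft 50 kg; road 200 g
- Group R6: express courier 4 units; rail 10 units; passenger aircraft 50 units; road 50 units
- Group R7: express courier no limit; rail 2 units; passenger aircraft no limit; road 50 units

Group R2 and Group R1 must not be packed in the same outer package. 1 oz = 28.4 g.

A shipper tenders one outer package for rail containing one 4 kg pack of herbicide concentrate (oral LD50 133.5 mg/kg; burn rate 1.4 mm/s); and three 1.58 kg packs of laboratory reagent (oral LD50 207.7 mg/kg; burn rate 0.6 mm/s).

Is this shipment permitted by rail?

Yes

With oral LD50 133.5 mg/kg (≤ 300 mg/kg), the herbicide concentrate falls in Group R1.
Laboratory reagent: oral LD50 207.7 mg/kg ≤ 300 mg/kg → Group R1 (Toxic).
Total Group R1: 4 kg + (three 1.58 kg packs = 4.74 kg) = 8.74 kg.
That is within the Group R1 rail limit of 10 kg.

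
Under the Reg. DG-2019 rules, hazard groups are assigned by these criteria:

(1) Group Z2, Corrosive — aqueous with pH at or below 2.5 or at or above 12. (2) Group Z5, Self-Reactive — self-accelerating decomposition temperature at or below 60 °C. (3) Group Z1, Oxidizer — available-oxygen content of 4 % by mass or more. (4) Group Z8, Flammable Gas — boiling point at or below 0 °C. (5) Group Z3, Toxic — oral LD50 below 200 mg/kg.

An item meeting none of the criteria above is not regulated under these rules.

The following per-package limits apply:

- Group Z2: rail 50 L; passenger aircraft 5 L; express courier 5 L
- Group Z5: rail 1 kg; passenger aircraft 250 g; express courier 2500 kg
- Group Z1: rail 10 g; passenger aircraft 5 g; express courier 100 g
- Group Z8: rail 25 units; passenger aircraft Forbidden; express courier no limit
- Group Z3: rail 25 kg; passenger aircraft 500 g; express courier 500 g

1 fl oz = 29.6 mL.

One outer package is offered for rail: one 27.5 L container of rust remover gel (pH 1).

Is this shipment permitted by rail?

The rust remover gel has pH 1, which is ≤ 2.5, so it is Group Z2 (Corrosive).
Group Z2 quantity: 27.5 L.
That is within the Group Z2 rail limit of 50 L.

Yes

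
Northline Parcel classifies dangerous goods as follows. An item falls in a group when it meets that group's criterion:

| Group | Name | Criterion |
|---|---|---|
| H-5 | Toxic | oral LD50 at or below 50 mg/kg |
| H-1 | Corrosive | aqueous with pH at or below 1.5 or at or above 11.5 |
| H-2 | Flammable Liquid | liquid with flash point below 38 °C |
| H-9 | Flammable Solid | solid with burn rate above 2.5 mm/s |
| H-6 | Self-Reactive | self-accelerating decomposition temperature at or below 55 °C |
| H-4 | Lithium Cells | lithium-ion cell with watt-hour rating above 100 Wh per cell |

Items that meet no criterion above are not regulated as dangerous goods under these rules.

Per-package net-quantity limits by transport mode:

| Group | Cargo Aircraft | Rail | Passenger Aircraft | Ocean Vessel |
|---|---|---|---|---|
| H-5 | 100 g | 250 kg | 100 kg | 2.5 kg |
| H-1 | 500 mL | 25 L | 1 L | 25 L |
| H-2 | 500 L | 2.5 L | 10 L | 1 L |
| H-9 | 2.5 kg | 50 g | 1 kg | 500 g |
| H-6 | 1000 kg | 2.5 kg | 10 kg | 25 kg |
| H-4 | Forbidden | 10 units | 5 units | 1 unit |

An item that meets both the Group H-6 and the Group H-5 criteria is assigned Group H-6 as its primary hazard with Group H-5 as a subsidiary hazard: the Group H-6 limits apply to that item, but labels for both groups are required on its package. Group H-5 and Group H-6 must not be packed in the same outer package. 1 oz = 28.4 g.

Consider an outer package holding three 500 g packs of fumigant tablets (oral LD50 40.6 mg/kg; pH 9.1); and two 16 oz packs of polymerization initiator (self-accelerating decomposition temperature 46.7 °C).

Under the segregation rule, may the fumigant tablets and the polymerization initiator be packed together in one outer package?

No

Fumigant tablets: oral LD50 40.6 mg/kg ≤ 50 mg/kg → Group H-5 (Toxic).
The polymerization initiator has self-accelerating decomposition temperature 46.7 °C, which is ≤ 55 °C, so it is Group H-6 (Self-Reactive).
Group H-5 and Group H-6 may not share an outer package.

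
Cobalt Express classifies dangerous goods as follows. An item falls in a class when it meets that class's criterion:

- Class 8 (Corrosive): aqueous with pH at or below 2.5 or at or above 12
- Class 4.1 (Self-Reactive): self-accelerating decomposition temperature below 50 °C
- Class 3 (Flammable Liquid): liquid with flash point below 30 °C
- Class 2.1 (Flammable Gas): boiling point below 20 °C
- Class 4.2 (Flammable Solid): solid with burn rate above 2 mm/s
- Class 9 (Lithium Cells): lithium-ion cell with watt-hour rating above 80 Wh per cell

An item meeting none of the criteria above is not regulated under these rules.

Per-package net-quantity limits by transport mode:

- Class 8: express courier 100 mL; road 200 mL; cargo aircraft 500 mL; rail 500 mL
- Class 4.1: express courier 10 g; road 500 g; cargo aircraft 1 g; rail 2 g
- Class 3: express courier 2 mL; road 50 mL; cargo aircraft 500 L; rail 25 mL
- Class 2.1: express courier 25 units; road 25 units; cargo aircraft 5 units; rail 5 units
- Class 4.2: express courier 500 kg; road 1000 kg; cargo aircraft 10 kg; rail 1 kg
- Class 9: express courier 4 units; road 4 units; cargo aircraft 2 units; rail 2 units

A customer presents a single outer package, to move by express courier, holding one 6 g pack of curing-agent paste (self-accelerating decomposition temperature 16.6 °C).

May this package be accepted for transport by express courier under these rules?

Curing-agent paste: self-accelerating decomposition temperature 16.6 °C < 50 °C → Class 4.1 (Self-Reactive).
Class 4.1 quantity: 6 g.
That is within the Class 4.1 express courier limit of 10 g.

Yes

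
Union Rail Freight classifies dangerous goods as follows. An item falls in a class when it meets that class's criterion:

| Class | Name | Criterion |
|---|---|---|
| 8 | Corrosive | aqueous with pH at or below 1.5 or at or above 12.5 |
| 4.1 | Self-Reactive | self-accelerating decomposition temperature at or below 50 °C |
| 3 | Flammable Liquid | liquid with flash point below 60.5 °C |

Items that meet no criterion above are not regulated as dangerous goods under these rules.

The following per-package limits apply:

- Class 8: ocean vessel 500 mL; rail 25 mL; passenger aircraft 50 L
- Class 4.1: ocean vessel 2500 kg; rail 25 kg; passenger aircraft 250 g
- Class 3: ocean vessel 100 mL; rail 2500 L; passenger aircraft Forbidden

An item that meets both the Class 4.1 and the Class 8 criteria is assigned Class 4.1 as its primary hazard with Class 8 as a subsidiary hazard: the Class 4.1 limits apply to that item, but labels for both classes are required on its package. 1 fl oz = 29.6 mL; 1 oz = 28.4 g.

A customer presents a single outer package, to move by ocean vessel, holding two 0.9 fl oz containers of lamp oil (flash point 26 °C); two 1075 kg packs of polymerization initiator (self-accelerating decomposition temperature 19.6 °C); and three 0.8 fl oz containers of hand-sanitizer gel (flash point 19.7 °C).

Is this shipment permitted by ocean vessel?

No

Flash point 26 °C meets the Class 3 criterion (Flammable Liquid), so the lamp oil is Class 3.
Self-accelerating decomposition temperature 19.6 °C meets the Class 4.1 criterion (Self-Reactive), so the polymerization initiator is Class 4.1.
Hand-sanitizer gel: flash point 19.7 °C < 60.5 °C → Class 3 (Flammable Liquid).
Total Class 3: (two 0.9 fl oz containers = 53.28 mL) + (three 0.8 fl oz containers = 71.04 mL) = 124.32 mL.
124.32 mL exceeds the ocean vessel limit of 100 mL for Class 3.
Class 4.1 quantity: two 1075 kg packs = 2150 kg.
That is within the Class 4.1 ocean vessel limit of 2500 kg.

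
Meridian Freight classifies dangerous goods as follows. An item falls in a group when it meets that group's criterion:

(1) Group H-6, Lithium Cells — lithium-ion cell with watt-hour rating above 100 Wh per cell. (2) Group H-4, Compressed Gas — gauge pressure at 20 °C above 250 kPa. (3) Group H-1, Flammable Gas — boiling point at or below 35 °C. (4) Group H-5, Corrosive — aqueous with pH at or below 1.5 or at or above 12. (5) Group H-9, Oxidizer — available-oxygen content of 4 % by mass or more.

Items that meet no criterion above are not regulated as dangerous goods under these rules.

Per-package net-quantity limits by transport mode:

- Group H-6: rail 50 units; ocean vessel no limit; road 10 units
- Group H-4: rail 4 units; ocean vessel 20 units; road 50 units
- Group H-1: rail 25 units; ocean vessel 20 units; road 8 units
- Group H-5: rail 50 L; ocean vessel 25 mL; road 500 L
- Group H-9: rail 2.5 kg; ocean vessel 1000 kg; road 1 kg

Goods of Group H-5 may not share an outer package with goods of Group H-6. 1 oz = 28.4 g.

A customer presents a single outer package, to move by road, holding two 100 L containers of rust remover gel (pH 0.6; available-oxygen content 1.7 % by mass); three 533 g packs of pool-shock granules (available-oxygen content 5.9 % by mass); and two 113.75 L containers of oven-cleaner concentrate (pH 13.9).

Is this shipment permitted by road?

No

pH 0.6 meets the Group H-5 criterion (Corrosive), so the rust remover gel is Group H-5.
Available-oxygen content 5.9 % by mass meets the Group H-9 criterion (Oxidizer), so the pool-shock granules are Group H-9.
pH 13.9 meets the Group H-5 criterion (Corrosive), so the oven-cleaner concentrate is Group H-5.
Group H-5 net quantity: (two 100 L containers = 200 L) + (two 113.75 L containers = 227.5 L) = 427.5 L.
That is within the Group H-5 road limit of 500 L.
Group H-9 quantity: three 533 g packs = 1.599 kg.
That exceeds the Group H-9 road limit of 1 kg.
The segregation rule (Group H-5 with Group H-6) does not apply to Group H-5 with Group H-9.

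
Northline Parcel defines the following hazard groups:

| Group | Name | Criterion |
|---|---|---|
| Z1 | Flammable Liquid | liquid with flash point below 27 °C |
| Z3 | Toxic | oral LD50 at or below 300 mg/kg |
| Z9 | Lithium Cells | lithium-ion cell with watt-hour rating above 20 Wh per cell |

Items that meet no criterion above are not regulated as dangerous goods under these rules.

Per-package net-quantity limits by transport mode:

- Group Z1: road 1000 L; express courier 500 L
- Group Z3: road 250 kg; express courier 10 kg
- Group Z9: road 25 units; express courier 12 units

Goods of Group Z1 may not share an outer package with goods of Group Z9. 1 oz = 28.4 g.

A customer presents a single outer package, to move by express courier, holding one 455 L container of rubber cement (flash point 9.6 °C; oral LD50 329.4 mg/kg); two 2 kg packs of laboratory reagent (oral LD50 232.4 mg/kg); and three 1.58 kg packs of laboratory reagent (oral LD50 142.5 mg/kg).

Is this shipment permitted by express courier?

Yes

The rubber cement has flash point 9.6 °C, which is < 27 °C, so it is Group Z1 (Flammable Liquid).
The laboratory reagent has oral LD50 232.4 mg/kg, which is ≤ 300 mg/kg, so it is Group Z3 (Toxic).
The laboratory reagent has oral LD50 142.5 mg/kg, which is ≤ 300 mg/kg, so it is Group Z3 (Toxic).
Group Z1 quantity: 455 L.
That is within the Group Z1 express courier limit of 500 L.
Group Z3 net quantity: (two 2 kg packs = 4 kg) + (three 1.58 kg packs = 4.74 kg) = 8.74 kg.
That is within the Group Z3 express courier limit of 10 kg.
The segregation rule (Group Z1 with Group Z9) does not apply to Group Z1 with Group Z3.
Every hazard group is within its express courier limit and no segregation rule is violated.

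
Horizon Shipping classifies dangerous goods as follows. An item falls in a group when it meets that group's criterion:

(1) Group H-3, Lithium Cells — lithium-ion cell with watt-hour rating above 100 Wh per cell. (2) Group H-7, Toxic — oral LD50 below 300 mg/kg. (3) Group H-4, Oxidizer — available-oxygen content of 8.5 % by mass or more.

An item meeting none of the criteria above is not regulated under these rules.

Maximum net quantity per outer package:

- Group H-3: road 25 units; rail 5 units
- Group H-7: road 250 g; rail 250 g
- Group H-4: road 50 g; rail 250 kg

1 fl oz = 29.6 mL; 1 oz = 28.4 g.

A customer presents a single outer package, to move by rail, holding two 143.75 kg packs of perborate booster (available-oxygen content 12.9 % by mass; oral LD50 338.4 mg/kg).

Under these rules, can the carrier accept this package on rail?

No

With available-oxygen content 12.9 % by mass (≥ 8.5 % by mass), the perborate booster falls in Group H-4.
Group H-4 quantity: two 143.75 kg packs = 287.5 kg.
287.5 kg exceeds the rail limit of 250 kg for Group H-4.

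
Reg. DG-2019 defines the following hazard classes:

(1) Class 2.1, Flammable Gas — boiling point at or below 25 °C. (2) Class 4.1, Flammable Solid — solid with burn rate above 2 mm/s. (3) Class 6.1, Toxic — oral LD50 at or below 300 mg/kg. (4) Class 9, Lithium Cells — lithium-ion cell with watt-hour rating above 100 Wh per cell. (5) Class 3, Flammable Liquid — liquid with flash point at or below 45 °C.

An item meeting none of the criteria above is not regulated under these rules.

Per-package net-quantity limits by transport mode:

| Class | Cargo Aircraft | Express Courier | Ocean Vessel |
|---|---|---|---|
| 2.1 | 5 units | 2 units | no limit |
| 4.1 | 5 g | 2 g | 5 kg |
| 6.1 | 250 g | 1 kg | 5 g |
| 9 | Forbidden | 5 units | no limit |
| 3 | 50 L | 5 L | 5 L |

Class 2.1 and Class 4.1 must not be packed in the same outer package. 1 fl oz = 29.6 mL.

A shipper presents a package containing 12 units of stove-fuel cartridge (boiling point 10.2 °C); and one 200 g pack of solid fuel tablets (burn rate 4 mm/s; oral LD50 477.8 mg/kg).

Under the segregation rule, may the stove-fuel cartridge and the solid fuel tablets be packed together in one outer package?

Boiling point 10.2 °C meets the Class 2.1 criterion (Flammable Gas), so the stove-fuel cartridge is Class 2.1.
The solid fuel tablets have burn rate 4 mm/s, which is > 2 mm/s, so they are Class 4.1 (Flammable Solid).
Class 2.1 and Class 4.1 may not share an outer package.

No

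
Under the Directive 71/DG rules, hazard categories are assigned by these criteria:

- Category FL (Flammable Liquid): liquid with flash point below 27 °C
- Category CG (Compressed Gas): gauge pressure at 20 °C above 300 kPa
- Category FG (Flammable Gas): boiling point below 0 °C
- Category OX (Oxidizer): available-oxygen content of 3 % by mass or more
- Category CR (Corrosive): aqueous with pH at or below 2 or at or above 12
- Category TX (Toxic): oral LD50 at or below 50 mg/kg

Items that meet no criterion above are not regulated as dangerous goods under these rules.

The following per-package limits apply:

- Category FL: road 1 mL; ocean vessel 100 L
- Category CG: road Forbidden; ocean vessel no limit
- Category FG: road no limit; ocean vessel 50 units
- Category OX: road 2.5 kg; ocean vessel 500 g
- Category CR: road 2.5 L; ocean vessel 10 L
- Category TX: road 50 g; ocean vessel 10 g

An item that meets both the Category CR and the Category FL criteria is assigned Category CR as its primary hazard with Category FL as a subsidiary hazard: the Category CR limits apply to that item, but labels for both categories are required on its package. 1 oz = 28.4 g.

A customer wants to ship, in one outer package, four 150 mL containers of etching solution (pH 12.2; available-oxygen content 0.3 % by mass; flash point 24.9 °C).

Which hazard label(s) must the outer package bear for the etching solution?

Etching solution: pH 12.2 ≥ 12 → Category CR (Corrosive).
Etching solution: flash point 24.9 °C < 27 °C → Category FL (Flammable Liquid).
By the precedence rule Category CR is primary and Category FL is subsidiary, and that rule requires both labels on the package.

Category CR and FL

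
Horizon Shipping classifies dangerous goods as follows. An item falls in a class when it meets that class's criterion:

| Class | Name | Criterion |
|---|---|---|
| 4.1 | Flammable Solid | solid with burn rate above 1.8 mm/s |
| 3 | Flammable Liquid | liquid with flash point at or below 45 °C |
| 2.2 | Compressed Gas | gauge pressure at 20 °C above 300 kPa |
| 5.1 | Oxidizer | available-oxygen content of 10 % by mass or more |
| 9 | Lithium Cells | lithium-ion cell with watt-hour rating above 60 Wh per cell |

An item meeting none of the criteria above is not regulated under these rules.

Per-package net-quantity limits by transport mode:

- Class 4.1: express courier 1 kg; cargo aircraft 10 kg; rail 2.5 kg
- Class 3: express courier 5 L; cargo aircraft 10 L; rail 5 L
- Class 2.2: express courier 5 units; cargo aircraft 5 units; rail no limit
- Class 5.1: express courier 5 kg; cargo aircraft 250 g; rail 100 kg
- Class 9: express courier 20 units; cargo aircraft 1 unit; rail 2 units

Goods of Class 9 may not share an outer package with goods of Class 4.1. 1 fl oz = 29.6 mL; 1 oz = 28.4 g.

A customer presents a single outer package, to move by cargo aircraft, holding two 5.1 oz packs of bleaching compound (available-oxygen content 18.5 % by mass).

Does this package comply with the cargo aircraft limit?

No

The bleaching compound has available-oxygen content 18.5 % by mass, which is ≥ 10 % by mass, so it is Class 5.1 (Oxidizer).
Class 5.1 quantity: two 5.1 oz packs = 289.68 g.
That exceeds the Class 5.1 cargo aircraft limit of 250 g.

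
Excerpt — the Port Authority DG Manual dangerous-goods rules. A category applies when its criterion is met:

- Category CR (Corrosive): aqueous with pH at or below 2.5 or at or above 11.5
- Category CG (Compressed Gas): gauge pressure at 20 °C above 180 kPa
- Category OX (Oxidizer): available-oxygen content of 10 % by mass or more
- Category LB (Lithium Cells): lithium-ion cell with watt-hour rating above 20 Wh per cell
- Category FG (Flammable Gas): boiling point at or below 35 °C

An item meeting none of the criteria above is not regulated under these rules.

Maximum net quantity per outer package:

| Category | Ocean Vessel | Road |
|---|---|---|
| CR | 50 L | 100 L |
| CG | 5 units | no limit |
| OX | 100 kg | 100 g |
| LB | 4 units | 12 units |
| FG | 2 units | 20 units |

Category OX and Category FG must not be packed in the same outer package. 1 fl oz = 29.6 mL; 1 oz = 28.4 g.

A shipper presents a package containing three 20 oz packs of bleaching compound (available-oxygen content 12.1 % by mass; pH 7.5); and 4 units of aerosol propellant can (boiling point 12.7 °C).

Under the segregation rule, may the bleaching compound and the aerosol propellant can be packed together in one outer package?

The bleaching compound has available-oxygen content 12.1 % by mass, which is ≥ 10 % by mass, so it is Category OX (Oxidizer).
Boiling point 12.7 °C meets the Category FG criterion (Flammable Gas), so the aerosol propellant can is Category FG.
Category OX and Category FG may not share an outer package.

No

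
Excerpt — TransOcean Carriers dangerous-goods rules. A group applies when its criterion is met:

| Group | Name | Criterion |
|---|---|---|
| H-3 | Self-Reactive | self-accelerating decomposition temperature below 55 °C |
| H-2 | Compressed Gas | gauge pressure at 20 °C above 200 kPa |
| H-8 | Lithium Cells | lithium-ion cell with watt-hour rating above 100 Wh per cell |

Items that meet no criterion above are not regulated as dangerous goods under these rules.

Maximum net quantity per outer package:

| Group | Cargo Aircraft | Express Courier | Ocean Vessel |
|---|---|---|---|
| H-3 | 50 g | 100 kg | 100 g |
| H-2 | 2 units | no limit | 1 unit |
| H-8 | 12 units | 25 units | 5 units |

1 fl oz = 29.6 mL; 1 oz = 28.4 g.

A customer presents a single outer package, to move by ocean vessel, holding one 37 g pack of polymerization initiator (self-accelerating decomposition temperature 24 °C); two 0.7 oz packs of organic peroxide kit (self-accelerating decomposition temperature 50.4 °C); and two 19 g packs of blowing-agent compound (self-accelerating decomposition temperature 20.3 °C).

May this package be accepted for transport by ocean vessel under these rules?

No

Self-accelerating decomposition temperature 24 °C meets the Group H-3 criterion (Self-Reactive), so the polymerization initiator is Group H-3.
With self-accelerating decomposition temperature 50.4 °C (< 55 °C), the organic peroxide kit falls in Group H-3.
With self-accelerating decomposition temperature 20.3 °C (< 55 °C), the blowing-agent compound falls in Group H-3.
Total Group H-3: 37 g + (two 0.7 oz packs = 39.76 g) + (two 19 g packs = 38 g) = 114.76 g.
That exceeds the Group H-3 ocean vessel limit of 100 g.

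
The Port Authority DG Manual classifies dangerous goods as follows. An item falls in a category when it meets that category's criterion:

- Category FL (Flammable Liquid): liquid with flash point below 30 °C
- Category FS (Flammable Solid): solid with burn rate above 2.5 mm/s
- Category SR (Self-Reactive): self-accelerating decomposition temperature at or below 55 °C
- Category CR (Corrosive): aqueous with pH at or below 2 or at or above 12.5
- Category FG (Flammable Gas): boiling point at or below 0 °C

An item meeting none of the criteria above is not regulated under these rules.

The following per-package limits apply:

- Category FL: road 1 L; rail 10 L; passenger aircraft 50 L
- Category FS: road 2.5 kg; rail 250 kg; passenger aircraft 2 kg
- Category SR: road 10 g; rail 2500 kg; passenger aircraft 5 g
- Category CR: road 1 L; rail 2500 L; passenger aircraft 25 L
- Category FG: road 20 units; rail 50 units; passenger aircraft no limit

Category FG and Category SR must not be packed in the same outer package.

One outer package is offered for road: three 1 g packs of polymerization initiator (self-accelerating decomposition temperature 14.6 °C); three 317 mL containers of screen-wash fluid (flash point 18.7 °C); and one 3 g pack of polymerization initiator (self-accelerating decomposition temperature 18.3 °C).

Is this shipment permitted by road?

Yes

Self-accelerating decomposition temperature 14.6 °C meets the Category SR criterion (Self-Reactive), so the polymerization initiator is Category SR.
Screen-wash fluid: flash point 18.7 °C < 30 °C → Category FL (Flammable Liquid).
Self-accelerating decomposition temperature 18.3 °C meets the Category SR criterion (Self-Reactive), so the polymerization initiator is Category SR.
Total Category SR: (three 1 g packs = 3 g) + 3 g = 6 g.
6 g ≤ 10 g (road limit, Category SR) — within limit.
Category FL quantity: three 317 mL containers = 951 mL.
951 mL ≤ 1 L (road limit, Category FL) — within limit.
The segregation rule (Category FG with Category SR) does not apply to Category SR with Category FL.
Every hazard category is within its road limit and no segregation rule is violated.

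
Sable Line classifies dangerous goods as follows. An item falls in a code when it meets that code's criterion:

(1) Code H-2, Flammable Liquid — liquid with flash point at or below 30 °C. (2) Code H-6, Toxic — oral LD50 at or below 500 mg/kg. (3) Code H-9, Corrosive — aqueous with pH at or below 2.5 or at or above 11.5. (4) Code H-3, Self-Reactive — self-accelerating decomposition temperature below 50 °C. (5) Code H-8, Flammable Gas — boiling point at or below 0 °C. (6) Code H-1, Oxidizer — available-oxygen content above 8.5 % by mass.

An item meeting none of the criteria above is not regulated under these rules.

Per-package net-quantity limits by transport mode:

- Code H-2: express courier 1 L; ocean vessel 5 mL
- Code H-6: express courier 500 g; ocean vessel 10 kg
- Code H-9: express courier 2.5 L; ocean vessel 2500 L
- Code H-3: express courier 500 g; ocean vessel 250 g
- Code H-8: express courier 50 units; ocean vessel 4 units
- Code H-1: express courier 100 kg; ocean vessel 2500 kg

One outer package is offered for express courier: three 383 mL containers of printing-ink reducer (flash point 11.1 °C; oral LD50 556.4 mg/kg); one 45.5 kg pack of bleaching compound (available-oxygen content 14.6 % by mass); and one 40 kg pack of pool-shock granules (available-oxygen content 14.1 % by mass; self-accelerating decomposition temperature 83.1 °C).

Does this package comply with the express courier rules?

No

Printing-ink reducer: flash point 11.1 °C ≤ 30 °C → Code H-2 (Flammable Liquid).
With available-oxygen content 14.6 % by mass (> 8.5 % by mass), the bleaching compound falls in Code H-1.
The pool-shock granules have available-oxygen content 14.1 % by mass, which is > 8.5 % by mass, so they are Code H-1 (Oxidizer).
Code H-1 net quantity: 45.5 kg + 40 kg = 85.5 kg.
85.5 kg is within the express courier limit of 100 kg for Code H-1.
Code H-2 quantity: three 383 mL containers = 1.149 L.
That exceeds the Code H-2 express courier limit of 1 L.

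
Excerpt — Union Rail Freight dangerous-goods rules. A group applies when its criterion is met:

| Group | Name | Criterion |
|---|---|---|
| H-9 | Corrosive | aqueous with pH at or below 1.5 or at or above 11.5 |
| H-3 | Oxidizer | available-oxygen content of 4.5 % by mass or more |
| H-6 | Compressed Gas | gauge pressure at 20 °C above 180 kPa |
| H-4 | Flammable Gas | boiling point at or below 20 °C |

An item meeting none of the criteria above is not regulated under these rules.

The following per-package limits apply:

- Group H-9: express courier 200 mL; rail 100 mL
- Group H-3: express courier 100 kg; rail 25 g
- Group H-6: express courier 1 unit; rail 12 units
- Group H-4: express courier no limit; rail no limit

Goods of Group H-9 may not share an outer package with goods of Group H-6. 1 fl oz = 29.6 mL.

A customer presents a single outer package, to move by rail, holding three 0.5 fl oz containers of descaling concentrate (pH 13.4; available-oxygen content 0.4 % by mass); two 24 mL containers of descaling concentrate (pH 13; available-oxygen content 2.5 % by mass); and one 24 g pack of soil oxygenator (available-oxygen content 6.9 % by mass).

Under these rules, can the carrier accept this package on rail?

Yes

The descaling concentrate has pH 13.4, which is ≥ 11.5, so it is Group H-9 (Corrosive).
With pH 13 (≥ 11.5), the descaling concentrate falls in Group H-9.
Available-oxygen content 6.9 % by mass meets the Group H-3 criterion (Oxidizer), so the soil oxygenator is Group H-3.
Group H-9 net quantity: (three 0.5 fl oz containers = 44.4 mL) + (two 24 mL containers = 48 mL) = 92.4 mL.
That is within the Group H-9 rail limit of 100 mL.
Group H-3 quantity: 24 g.
24 g ≤ 25 g (rail limit, Group H-3) — within limit.
The segregation rule (Group H-9 with Group H-6) does not apply to Group H-9 with Group H-3.
Every hazard group is within its rail limit and no segregation rule is violated.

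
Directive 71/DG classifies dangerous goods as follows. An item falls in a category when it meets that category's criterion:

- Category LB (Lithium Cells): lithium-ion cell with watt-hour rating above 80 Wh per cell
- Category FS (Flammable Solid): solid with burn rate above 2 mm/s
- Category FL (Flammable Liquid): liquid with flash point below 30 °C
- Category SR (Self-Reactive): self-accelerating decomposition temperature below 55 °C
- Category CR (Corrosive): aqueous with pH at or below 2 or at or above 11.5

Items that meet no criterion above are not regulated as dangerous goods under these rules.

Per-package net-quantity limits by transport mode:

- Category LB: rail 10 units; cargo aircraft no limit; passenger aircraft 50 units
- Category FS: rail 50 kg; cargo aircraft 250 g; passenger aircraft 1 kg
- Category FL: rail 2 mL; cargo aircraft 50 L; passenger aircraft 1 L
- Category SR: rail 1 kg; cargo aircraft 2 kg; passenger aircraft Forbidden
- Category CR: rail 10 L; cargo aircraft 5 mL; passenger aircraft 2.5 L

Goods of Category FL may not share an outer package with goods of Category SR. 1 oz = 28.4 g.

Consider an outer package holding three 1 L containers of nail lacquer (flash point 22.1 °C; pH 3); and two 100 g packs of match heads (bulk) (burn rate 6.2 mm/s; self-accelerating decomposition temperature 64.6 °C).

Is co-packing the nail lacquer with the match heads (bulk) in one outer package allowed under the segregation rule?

Nail lacquer: flash point 22.1 °C < 30 °C → Category FL (Flammable Liquid).
The match heads (bulk) have burn rate 6.2 mm/s, which is > 2 mm/s, so they are Category FS (Flammable Solid).
No segregation rule bars Category FL with Category FS.

Yes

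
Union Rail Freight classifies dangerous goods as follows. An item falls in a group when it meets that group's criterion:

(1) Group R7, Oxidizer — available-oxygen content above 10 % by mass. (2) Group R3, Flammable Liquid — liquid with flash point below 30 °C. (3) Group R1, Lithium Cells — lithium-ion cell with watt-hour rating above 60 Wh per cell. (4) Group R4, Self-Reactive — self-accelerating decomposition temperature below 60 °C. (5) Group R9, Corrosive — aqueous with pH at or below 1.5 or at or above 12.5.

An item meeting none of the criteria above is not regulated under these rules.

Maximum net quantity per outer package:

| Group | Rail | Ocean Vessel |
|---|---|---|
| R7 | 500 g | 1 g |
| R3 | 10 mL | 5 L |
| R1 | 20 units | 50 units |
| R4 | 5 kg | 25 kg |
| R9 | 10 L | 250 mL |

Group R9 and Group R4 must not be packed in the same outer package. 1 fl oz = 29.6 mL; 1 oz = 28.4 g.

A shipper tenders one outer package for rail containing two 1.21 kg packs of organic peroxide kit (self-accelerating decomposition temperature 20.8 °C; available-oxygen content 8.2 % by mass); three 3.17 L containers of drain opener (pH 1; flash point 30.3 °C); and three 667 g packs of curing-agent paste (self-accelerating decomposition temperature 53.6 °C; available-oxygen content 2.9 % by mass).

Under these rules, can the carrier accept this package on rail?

No

Self-accelerating decomposition temperature 20.8 °C meets the Group R4 criterion (Self-Reactive), so the organic peroxide kit is Group R4.
pH 1 meets the Group R9 criterion (Corrosive), so the drain opener is Group R9.
Self-accelerating decomposition temperature 53.6 °C meets the Group R4 criterion (Self-Reactive), so the curing-agent paste is Group R4.
Group R9 quantity: three 3.17 L containers = 9.51 L.
9.51 L ≤ 10 L (rail limit, Group R9) — within limit.
Total Group R4: (two 1.21 kg packs = 2.42 kg) + (three 667 g packs = 2.001 kg) = 4.421 kg.
4.421 kg is within the rail limit of 5 kg for Group R4.
Group R9 and Group R4 may not share an outer package.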